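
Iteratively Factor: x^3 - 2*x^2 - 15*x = (x + 3)*(x^2 - 5*x) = (x - 5)*(x + 3)*(x)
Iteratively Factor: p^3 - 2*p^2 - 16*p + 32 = (p - 4)*(p^2 + 2*p - 8) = (p - 4)*(p + 4)*(p - 2)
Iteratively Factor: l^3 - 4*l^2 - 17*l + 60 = (l - 3)*(l^2 - l - 20) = (l - 3)*(l + 4)*(l - 5)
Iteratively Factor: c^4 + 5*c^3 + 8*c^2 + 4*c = (c + 2)*(c^3 + 3*c^2 + 2*c) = (c + 1)*(c + 2)*(c^2 + 2*c) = c*(c + 1)*(c + 2)*(c + 2)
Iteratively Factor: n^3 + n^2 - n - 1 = (n - 1)*(n^2 + 2*n + 1) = (n - 1)*(n + 1)*(n + 1)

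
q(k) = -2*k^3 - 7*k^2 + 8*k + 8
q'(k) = -6*k^2 - 14*k + 8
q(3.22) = -105.59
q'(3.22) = -99.29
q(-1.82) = -17.69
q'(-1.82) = 13.61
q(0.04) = 8.31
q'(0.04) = 7.43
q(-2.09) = -21.04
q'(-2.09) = 11.05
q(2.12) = -25.56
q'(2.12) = -48.65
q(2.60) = -53.67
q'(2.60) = -68.96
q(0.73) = 9.33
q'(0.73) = -5.42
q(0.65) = 9.69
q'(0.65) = -3.64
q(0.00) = 8.00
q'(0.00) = 8.00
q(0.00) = 8.00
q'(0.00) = 8.00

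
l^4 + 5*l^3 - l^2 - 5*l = l*(l - 1)*(l + 1)*(l + 5)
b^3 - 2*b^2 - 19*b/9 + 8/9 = (b - 8/3)*(b - 1/3)*(b + 1)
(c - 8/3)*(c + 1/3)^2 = c^3 - 2*c^2 - 5*c/3 - 8/27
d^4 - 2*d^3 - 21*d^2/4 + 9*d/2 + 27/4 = (d - 3)*(d - 3/2)*(d + 1)*(d + 3/2)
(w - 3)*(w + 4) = w^2 + w - 12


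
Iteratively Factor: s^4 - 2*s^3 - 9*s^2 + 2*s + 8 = (s - 1)*(s^3 - s^2 - 10*s - 8) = (s - 4)*(s - 1)*(s^2 + 3*s + 2) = (s - 4)*(s - 1)*(s + 1)*(s + 2)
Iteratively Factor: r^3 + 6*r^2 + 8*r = (r + 4)*(r^2 + 2*r) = (r + 2)*(r + 4)*(r)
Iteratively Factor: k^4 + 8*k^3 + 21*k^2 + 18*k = (k + 3)*(k^3 + 5*k^2 + 6*k) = (k + 3)^2*(k^2 + 2*k) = k*(k + 3)^2*(k + 2)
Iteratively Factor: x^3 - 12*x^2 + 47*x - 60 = (x - 3)*(x^2 - 9*x + 20) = (x - 5)*(x - 3)*(x - 4)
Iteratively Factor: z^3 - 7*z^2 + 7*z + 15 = (z - 5)*(z^2 - 2*z - 3) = (z - 5)*(z - 3)*(z + 1)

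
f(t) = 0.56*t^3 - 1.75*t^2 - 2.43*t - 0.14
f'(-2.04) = 11.70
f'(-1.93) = 10.58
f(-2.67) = -16.79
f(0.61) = -2.15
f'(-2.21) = 13.51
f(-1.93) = -5.99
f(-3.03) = -24.42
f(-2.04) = -7.22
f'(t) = 1.68*t^2 - 3.5*t - 2.43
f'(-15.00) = 428.07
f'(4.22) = 12.72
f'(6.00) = 37.05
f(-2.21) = -9.36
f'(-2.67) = 18.89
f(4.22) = 0.53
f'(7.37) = 63.03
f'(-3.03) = 23.60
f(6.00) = 43.24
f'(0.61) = -3.94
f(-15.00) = -2247.44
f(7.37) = 111.07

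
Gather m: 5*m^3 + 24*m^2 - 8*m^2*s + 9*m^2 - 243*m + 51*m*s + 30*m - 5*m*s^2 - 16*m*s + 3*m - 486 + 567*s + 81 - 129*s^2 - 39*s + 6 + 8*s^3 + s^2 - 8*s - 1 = 5*m^3 + m^2*(33 - 8*s) + m*(-5*s^2 + 35*s - 210) + 8*s^3 - 128*s^2 + 520*s - 400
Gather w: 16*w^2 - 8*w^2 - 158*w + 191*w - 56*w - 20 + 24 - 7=8*w^2 - 23*w - 3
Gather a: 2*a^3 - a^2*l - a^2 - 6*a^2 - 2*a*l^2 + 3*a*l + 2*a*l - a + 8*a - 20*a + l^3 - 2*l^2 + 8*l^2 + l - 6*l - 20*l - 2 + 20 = 2*a^3 + a^2*(-l - 7) + a*(-2*l^2 + 5*l - 13) + l^3 + 6*l^2 - 25*l + 18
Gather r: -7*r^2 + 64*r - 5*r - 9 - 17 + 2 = -7*r^2 + 59*r - 24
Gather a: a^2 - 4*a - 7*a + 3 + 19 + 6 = a^2 - 11*a + 28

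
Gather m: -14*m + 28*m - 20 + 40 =14*m + 20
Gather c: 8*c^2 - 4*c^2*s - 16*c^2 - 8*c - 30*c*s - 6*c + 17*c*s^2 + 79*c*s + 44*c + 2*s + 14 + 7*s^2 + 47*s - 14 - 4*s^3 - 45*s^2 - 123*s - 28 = c^2*(-4*s - 8) + c*(17*s^2 + 49*s + 30) - 4*s^3 - 38*s^2 - 74*s - 28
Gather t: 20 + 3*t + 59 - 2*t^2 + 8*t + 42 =-2*t^2 + 11*t + 121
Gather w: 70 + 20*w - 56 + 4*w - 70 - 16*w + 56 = 8*w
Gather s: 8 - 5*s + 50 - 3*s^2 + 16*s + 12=-3*s^2 + 11*s + 70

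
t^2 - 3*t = t*(t - 3)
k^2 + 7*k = k*(k + 7)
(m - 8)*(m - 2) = m^2 - 10*m + 16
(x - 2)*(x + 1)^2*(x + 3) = x^4 + 3*x^3 - 3*x^2 - 11*x - 6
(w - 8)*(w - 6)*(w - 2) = w^3 - 16*w^2 + 76*w - 96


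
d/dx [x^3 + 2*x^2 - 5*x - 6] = 3*x^2 + 4*x - 5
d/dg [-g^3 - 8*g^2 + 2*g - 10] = -3*g^2 - 16*g + 2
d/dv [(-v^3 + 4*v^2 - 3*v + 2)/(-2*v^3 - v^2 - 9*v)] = (9*v^4 + 6*v^3 - 27*v^2 + 4*v + 18)/(v^2*(4*v^4 + 4*v^3 + 37*v^2 + 18*v + 81))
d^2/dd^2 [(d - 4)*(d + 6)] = 2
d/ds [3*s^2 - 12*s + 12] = 6*s - 12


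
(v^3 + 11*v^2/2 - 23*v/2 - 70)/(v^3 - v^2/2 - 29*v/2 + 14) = (v + 5)/(v - 1)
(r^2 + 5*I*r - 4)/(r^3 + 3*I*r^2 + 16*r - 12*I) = (r^2 + 5*I*r - 4)/(r^3 + 3*I*r^2 + 16*r - 12*I)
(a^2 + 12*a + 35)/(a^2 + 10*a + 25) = (a + 7)/(a + 5)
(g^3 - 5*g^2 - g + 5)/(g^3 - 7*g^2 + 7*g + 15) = (g - 1)/(g - 3)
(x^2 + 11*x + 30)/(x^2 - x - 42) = (x + 5)/(x - 7)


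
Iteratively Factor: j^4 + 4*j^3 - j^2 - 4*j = (j)*(j^3 + 4*j^2 - j - 4) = j*(j + 1)*(j^2 + 3*j - 4) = j*(j - 1)*(j + 1)*(j + 4)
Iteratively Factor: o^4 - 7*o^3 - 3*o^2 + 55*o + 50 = (o - 5)*(o^3 - 2*o^2 - 13*o - 10) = (o - 5)^2*(o^2 + 3*o + 2) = (o - 5)^2*(o + 2)*(o + 1)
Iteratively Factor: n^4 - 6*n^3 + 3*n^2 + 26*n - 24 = (n - 1)*(n^3 - 5*n^2 - 2*n + 24) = (n - 1)*(n + 2)*(n^2 - 7*n + 12) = (n - 4)*(n - 1)*(n + 2)*(n - 3)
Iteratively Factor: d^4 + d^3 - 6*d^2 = (d + 3)*(d^3 - 2*d^2) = d*(d + 3)*(d^2 - 2*d) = d*(d - 2)*(d + 3)*(d)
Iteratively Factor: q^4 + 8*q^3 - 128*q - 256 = (q + 4)*(q^3 + 4*q^2 - 16*q - 64) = (q + 4)^2*(q^2 - 16) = (q + 4)^3*(q - 4)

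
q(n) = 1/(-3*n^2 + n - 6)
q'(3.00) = 0.02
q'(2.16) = 0.04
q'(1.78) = 0.05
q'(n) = (6*n - 1)/(-3*n^2 + n - 6)^2 = (6*n - 1)/(3*n^2 - n + 6)^2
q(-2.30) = -0.04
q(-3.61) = -0.02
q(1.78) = -0.07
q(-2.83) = -0.03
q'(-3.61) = -0.01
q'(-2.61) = -0.02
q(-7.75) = -0.01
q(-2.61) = -0.03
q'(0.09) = -0.01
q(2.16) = -0.06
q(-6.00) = -0.00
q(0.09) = -0.17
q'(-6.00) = 0.00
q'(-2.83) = -0.02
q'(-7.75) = -0.00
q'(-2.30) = -0.03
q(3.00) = -0.03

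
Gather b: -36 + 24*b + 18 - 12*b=12*b - 18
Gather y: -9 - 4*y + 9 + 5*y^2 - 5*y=5*y^2 - 9*y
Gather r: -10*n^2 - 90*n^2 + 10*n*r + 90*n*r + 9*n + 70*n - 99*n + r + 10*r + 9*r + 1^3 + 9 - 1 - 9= -100*n^2 - 20*n + r*(100*n + 20)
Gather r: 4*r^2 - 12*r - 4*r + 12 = 4*r^2 - 16*r + 12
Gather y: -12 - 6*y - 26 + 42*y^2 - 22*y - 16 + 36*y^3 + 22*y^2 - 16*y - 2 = 36*y^3 + 64*y^2 - 44*y - 56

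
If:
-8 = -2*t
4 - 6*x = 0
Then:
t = 4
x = 2/3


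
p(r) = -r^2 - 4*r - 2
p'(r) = -2*r - 4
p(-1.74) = 1.93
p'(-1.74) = -0.52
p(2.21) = -15.72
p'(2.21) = -8.42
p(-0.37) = -0.66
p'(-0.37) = -3.26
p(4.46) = -39.73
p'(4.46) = -12.92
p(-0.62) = 0.10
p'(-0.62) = -2.76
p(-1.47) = 1.72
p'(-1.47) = -1.06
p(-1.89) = 1.99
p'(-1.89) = -0.22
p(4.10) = -35.21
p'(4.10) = -12.20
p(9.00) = -119.00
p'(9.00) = -22.00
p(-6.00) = -14.00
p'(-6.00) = 8.00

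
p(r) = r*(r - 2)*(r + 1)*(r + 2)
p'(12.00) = 7244.00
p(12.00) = 21840.00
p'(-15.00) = -12709.00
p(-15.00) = 46410.00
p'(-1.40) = 2.10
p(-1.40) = -1.14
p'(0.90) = -5.85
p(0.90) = -5.45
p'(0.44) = -6.60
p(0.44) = -2.41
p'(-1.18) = 3.05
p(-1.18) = -0.55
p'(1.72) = 11.47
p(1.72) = -4.87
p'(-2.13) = -12.00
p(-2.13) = 1.29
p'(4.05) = 278.53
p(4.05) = 253.66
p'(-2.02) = -8.57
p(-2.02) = 0.17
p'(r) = r*(r - 2)*(r + 1) + r*(r - 2)*(r + 2) + r*(r + 1)*(r + 2) + (r - 2)*(r + 1)*(r + 2) = 4*r^3 + 3*r^2 - 8*r - 4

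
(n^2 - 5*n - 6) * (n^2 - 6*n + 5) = n^4 - 11*n^3 + 29*n^2 + 11*n - 30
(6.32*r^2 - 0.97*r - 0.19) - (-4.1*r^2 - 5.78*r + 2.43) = 10.42*r^2 + 4.81*r - 2.62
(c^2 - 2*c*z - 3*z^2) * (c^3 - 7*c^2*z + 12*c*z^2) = c^5 - 9*c^4*z + 23*c^3*z^2 - 3*c^2*z^3 - 36*c*z^4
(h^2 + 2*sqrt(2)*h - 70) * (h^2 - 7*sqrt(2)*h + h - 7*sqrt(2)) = h^4 - 5*sqrt(2)*h^3 + h^3 - 98*h^2 - 5*sqrt(2)*h^2 - 98*h + 490*sqrt(2)*h + 490*sqrt(2)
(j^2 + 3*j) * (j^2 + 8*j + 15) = j^4 + 11*j^3 + 39*j^2 + 45*j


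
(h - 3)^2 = h^2 - 6*h + 9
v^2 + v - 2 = (v - 1)*(v + 2)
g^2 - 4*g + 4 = (g - 2)^2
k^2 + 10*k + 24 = (k + 4)*(k + 6)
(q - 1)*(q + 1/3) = q^2 - 2*q/3 - 1/3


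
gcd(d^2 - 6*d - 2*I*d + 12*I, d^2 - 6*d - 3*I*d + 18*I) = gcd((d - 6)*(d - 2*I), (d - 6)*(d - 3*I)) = d - 6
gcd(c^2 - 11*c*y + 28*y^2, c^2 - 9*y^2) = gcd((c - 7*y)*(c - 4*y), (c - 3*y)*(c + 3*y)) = 1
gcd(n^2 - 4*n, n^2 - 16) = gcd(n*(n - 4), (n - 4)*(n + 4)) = n - 4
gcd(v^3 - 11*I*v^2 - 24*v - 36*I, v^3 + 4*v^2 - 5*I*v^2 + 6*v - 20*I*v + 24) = v^2 - 5*I*v + 6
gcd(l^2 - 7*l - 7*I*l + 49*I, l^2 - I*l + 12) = 1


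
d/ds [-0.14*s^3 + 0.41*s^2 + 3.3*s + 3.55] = -0.42*s^2 + 0.82*s + 3.3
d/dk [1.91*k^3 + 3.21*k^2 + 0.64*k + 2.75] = 5.73*k^2 + 6.42*k + 0.64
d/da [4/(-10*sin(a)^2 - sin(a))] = 4*(20/tan(a) + cos(a)/sin(a)^2)/(10*sin(a) + 1)^2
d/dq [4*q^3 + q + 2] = 12*q^2 + 1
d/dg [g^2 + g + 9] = 2*g + 1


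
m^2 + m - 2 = (m - 1)*(m + 2)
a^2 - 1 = (a - 1)*(a + 1)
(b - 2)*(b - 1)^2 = b^3 - 4*b^2 + 5*b - 2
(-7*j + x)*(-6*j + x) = 42*j^2 - 13*j*x + x^2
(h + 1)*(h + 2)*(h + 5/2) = h^3 + 11*h^2/2 + 19*h/2 + 5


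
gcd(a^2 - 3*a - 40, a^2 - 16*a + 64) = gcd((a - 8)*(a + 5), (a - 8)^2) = a - 8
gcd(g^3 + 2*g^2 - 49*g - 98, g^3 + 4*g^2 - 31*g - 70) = g^2 + 9*g + 14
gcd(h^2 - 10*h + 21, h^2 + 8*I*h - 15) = 1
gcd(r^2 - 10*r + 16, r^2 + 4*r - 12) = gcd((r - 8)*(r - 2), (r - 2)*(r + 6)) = r - 2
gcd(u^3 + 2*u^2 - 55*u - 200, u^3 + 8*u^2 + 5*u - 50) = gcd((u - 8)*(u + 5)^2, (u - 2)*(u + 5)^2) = u^2 + 10*u + 25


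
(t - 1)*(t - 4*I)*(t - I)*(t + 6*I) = t^4 - t^3 + I*t^3 + 26*t^2 - I*t^2 - 26*t - 24*I*t + 24*I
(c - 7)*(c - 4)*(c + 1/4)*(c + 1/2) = c^4 - 41*c^3/4 + 159*c^2/8 + 157*c/8 + 7/2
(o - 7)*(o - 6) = o^2 - 13*o + 42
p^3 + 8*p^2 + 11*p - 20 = (p - 1)*(p + 4)*(p + 5)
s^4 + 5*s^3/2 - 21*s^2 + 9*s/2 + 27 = (s - 3)*(s - 3/2)*(s + 1)*(s + 6)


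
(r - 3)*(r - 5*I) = r^2 - 3*r - 5*I*r + 15*I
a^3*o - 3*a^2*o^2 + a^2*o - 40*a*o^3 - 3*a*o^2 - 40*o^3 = (a - 8*o)*(a + 5*o)*(a*o + o)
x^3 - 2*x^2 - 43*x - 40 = (x - 8)*(x + 1)*(x + 5)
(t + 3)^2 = t^2 + 6*t + 9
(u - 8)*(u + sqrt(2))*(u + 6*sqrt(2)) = u^3 - 8*u^2 + 7*sqrt(2)*u^2 - 56*sqrt(2)*u + 12*u - 96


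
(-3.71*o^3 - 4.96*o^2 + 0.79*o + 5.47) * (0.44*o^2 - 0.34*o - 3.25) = -1.6324*o^5 - 0.921*o^4 + 14.0915*o^3 + 18.2582*o^2 - 4.4273*o - 17.7775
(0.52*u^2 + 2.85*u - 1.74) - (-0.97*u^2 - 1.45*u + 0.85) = 1.49*u^2 + 4.3*u - 2.59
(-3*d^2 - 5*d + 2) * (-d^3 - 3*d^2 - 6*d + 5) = 3*d^5 + 14*d^4 + 31*d^3 + 9*d^2 - 37*d + 10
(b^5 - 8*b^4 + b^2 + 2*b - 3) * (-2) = -2*b^5 + 16*b^4 - 2*b^2 - 4*b + 6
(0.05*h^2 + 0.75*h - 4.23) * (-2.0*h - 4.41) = -0.1*h^3 - 1.7205*h^2 + 5.1525*h + 18.6543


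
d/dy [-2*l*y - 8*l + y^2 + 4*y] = -2*l + 2*y + 4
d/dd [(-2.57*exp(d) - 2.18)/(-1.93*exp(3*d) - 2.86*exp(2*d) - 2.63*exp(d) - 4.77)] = (-9.9202*exp(3*d) - 19.9724*exp(2*d) - 12.4696*exp(d) + 6.5255)*exp(d)/(3.7249*exp(6*d) + 11.0396*exp(5*d) + 18.3314*exp(4*d) + 33.4558*exp(3*d) + 34.2013*exp(2*d) + 25.0902*exp(d) + 22.7529)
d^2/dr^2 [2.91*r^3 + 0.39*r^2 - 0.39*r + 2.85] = 17.46*r + 0.78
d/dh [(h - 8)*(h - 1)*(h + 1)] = 3*h^2 - 16*h - 1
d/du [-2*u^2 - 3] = -4*u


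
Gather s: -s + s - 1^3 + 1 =0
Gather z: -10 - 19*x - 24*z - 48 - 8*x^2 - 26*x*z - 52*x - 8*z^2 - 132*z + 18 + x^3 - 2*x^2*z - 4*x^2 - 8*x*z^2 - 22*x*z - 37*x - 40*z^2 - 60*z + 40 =x^3 - 12*x^2 - 108*x + z^2*(-8*x - 48) + z*(-2*x^2 - 48*x - 216)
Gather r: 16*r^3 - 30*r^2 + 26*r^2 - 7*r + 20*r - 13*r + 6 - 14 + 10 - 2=16*r^3 - 4*r^2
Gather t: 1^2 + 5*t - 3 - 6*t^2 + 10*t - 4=-6*t^2 + 15*t - 6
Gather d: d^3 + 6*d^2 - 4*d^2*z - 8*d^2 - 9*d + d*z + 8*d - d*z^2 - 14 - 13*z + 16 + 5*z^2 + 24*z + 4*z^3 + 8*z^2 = d^3 + d^2*(-4*z - 2) + d*(-z^2 + z - 1) + 4*z^3 + 13*z^2 + 11*z + 2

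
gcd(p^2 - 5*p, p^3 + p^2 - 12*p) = p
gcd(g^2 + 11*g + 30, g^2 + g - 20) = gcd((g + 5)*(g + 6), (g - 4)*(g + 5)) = g + 5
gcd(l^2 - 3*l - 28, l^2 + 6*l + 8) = l + 4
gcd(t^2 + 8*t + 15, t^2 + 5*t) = t + 5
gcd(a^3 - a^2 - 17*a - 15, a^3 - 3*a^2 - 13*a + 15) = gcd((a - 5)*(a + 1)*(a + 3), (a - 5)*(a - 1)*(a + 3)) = a^2 - 2*a - 15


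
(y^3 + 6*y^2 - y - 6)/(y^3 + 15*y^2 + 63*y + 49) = (y^2 + 5*y - 6)/(y^2 + 14*y + 49)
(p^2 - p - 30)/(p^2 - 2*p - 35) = (p - 6)/(p - 7)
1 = 1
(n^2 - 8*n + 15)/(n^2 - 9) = (n - 5)/(n + 3)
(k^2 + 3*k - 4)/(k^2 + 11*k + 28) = (k - 1)/(k + 7)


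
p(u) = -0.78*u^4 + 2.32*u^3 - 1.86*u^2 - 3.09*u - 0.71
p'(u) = -3.12*u^3 + 6.96*u^2 - 3.72*u - 3.09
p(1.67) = -6.32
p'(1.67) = -4.42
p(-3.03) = -138.71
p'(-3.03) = 158.87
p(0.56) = -2.69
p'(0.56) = -3.54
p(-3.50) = -229.20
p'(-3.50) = 228.96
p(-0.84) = -1.19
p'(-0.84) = 6.80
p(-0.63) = -0.20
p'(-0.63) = 2.80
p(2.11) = -9.18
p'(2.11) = -9.26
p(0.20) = -1.39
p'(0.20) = -3.58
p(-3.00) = -134.00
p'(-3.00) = 154.95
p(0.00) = -0.71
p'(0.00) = -3.09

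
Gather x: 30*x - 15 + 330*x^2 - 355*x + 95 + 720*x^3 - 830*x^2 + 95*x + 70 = 720*x^3 - 500*x^2 - 230*x + 150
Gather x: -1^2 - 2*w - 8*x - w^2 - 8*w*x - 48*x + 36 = -w^2 - 2*w + x*(-8*w - 56) + 35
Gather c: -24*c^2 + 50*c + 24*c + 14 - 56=-24*c^2 + 74*c - 42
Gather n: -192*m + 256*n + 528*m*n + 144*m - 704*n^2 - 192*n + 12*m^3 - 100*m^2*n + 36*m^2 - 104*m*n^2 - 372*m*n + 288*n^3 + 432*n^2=12*m^3 + 36*m^2 - 48*m + 288*n^3 + n^2*(-104*m - 272) + n*(-100*m^2 + 156*m + 64)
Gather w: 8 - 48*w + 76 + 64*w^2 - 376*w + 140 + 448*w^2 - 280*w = 512*w^2 - 704*w + 224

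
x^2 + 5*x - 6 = (x - 1)*(x + 6)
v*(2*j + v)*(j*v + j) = 2*j^2*v^2 + 2*j^2*v + j*v^3 + j*v^2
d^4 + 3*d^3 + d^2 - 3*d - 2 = (d - 1)*(d + 1)^2*(d + 2)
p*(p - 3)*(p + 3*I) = p^3 - 3*p^2 + 3*I*p^2 - 9*I*p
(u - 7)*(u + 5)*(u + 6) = u^3 + 4*u^2 - 47*u - 210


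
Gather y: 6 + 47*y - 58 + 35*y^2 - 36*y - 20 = 35*y^2 + 11*y - 72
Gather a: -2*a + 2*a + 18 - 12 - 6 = 0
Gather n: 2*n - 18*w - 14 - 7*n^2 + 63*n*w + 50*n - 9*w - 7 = -7*n^2 + n*(63*w + 52) - 27*w - 21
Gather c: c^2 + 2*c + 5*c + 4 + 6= c^2 + 7*c + 10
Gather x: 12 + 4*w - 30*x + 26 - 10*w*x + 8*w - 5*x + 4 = 12*w + x*(-10*w - 35) + 42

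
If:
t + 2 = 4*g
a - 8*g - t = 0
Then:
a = 3*t + 4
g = t/4 + 1/2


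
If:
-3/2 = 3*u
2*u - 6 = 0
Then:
No Solution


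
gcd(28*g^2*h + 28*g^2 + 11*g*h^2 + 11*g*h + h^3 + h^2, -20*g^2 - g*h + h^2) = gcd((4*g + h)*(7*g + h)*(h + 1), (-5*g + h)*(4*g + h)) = 4*g + h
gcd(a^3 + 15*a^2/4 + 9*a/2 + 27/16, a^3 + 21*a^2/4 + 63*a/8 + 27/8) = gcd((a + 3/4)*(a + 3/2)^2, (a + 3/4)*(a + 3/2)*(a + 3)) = a^2 + 9*a/4 + 9/8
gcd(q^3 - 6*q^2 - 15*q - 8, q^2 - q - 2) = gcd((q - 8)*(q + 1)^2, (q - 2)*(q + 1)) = q + 1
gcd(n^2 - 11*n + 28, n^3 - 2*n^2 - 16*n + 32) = n - 4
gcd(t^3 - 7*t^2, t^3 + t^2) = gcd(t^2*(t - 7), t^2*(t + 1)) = t^2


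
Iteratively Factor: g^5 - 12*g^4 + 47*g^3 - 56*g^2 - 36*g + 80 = (g - 5)*(g^4 - 7*g^3 + 12*g^2 + 4*g - 16) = (g - 5)*(g + 1)*(g^3 - 8*g^2 + 20*g - 16) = (g - 5)*(g - 2)*(g + 1)*(g^2 - 6*g + 8) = (g - 5)*(g - 4)*(g - 2)*(g + 1)*(g - 2)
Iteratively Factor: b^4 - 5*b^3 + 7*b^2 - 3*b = (b - 1)*(b^3 - 4*b^2 + 3*b) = (b - 1)^2*(b^2 - 3*b) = (b - 3)*(b - 1)^2*(b)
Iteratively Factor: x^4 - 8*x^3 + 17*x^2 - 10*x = (x - 2)*(x^3 - 6*x^2 + 5*x) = x*(x - 2)*(x^2 - 6*x + 5) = x*(x - 2)*(x - 1)*(x - 5)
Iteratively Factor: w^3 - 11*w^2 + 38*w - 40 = (w - 2)*(w^2 - 9*w + 20) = (w - 4)*(w - 2)*(w - 5)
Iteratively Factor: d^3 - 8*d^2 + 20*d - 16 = (d - 2)*(d^2 - 6*d + 8) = (d - 2)^2*(d - 4)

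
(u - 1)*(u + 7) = u^2 + 6*u - 7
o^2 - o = o*(o - 1)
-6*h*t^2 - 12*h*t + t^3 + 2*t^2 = t*(-6*h + t)*(t + 2)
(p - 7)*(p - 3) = p^2 - 10*p + 21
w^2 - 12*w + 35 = (w - 7)*(w - 5)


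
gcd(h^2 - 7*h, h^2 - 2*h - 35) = h - 7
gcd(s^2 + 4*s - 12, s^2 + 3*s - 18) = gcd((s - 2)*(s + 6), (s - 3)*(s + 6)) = s + 6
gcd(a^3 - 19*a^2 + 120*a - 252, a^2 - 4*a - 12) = a - 6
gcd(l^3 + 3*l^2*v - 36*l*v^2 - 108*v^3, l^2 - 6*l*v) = -l + 6*v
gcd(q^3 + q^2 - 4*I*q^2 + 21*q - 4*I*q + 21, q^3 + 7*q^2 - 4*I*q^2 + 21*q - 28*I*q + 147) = q^2 - 4*I*q + 21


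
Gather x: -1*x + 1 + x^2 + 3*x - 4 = x^2 + 2*x - 3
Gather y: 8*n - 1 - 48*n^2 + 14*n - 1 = -48*n^2 + 22*n - 2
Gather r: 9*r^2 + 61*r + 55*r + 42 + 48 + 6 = 9*r^2 + 116*r + 96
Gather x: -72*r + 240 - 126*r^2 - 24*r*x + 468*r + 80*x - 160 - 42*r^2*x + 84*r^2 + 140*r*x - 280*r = -42*r^2 + 116*r + x*(-42*r^2 + 116*r + 80) + 80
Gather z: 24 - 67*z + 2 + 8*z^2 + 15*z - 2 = 8*z^2 - 52*z + 24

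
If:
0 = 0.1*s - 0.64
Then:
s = 6.40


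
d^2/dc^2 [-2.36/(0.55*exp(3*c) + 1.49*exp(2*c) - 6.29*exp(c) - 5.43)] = (-2.36*(1.65*exp(2*c) + 2.98*exp(c) - 6.29)*(3.3*exp(2*c) + 5.96*exp(c) - 12.58)*exp(c) + (11.682*exp(2*c) + 14.0656*exp(c) - 14.8444)*(0.55*exp(3*c) + 1.49*exp(2*c) - 6.29*exp(c) - 5.43))*exp(c)/(0.55*exp(3*c) + 1.49*exp(2*c) - 6.29*exp(c) - 5.43)^3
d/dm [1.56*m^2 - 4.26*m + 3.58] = 3.12*m - 4.26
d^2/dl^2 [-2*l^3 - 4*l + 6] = -12*l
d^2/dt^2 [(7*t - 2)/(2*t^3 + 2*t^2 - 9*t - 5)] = 2*(84*t^5 + 36*t^4 + 90*t^3 + 504*t^2 + 258*t - 497)/(8*t^9 + 24*t^8 - 84*t^7 - 268*t^6 + 258*t^5 + 966*t^4 - 39*t^3 - 1065*t^2 - 675*t - 125)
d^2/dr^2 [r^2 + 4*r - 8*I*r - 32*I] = 2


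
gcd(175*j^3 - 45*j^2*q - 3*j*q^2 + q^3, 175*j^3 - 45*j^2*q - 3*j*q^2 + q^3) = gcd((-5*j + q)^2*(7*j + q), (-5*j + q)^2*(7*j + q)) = 175*j^3 - 45*j^2*q - 3*j*q^2 + q^3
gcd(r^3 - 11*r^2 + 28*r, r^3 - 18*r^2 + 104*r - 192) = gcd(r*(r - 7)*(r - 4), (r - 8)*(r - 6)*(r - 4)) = r - 4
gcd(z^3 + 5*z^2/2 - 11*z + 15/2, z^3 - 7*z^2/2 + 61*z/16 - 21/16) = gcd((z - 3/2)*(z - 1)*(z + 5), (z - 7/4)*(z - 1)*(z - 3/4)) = z - 1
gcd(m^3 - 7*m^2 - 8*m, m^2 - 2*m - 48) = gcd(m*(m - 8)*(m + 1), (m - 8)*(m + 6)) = m - 8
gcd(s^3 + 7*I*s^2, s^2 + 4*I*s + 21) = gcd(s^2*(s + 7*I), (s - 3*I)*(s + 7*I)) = s + 7*I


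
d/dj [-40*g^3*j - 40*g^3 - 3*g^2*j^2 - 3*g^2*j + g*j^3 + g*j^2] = g*(-40*g^2 - 6*g*j - 3*g + 3*j^2 + 2*j)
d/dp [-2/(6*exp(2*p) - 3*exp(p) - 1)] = (24*exp(p) - 6)*exp(p)/(-6*exp(2*p) + 3*exp(p) + 1)^2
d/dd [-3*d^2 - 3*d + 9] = -6*d - 3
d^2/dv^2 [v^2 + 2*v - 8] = 2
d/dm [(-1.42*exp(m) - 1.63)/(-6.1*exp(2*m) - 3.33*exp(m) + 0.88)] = (-(1.42*exp(m) + 1.63)*(12.2*exp(m) + 3.33) + 8.662*exp(2*m) + 4.7286*exp(m) - 1.2496)*exp(m)/(6.1*exp(2*m) + 3.33*exp(m) - 0.88)^2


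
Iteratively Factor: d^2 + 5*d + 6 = (d + 3)*(d + 2)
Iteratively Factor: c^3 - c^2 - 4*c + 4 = (c - 2)*(c^2 + c - 2) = (c - 2)*(c - 1)*(c + 2)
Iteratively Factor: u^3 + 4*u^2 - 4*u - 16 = (u + 2)*(u^2 + 2*u - 8) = (u + 2)*(u + 4)*(u - 2)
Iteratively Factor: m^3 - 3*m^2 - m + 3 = (m - 3)*(m^2 - 1) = (m - 3)*(m + 1)*(m - 1)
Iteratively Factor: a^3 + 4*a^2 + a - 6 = (a + 2)*(a^2 + 2*a - 3) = (a - 1)*(a + 2)*(a + 3)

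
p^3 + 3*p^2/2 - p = p*(p - 1/2)*(p + 2)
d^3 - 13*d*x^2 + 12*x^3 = (d - 3*x)*(d - x)*(d + 4*x)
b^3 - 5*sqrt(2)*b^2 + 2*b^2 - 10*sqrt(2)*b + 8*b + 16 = (b + 2)*(b - 4*sqrt(2))*(b - sqrt(2))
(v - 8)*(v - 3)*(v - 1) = v^3 - 12*v^2 + 35*v - 24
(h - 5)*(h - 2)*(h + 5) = h^3 - 2*h^2 - 25*h + 50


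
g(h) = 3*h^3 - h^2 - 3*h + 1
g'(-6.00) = 333.00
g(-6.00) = -665.00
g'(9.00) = 708.00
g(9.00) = 2080.00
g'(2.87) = 65.39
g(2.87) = 55.07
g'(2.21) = 36.54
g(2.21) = 21.87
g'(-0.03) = -2.93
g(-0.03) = 1.09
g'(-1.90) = 33.29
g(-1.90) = -17.49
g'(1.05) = 4.82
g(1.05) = 0.22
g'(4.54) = 173.42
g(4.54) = 247.50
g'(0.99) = 3.84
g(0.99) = -0.04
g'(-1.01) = 8.20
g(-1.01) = -0.08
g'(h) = 9*h^2 - 2*h - 3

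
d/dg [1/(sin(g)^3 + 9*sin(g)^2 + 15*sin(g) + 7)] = -3*(sin(g) + 5)*cos(g)/((sin(g) + 1)^3*(sin(g) + 7)^2)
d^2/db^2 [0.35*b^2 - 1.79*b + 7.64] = 0.700000000000000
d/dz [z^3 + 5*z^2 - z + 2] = 3*z^2 + 10*z - 1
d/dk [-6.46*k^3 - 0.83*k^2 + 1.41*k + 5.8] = -19.38*k^2 - 1.66*k + 1.41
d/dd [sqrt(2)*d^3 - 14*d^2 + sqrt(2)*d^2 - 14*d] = 3*sqrt(2)*d^2 - 28*d + 2*sqrt(2)*d - 14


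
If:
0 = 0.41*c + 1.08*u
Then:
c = -2.63414634146341*u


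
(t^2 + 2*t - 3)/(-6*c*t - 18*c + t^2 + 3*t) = (t - 1)/(-6*c + t)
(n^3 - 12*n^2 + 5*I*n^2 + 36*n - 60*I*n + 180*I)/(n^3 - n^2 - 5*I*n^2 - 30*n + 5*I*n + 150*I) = (n^2 + n*(-6 + 5*I) - 30*I)/(n^2 + 5*n*(1 - I) - 25*I)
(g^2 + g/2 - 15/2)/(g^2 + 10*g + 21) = (g - 5/2)/(g + 7)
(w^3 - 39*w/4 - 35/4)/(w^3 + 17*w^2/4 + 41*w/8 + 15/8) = 2*(2*w - 7)/(4*w + 3)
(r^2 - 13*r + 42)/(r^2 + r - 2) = (r^2 - 13*r + 42)/(r^2 + r - 2)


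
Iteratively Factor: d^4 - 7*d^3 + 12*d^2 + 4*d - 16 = (d - 4)*(d^3 - 3*d^2 + 4) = (d - 4)*(d - 2)*(d^2 - d - 2) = (d - 4)*(d - 2)*(d + 1)*(d - 2)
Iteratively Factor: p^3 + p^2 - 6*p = (p + 3)*(p^2 - 2*p) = (p - 2)*(p + 3)*(p)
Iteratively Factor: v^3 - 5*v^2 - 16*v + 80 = (v + 4)*(v^2 - 9*v + 20) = (v - 4)*(v + 4)*(v - 5)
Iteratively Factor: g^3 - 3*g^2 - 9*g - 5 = (g + 1)*(g^2 - 4*g - 5) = (g - 5)*(g + 1)*(g + 1)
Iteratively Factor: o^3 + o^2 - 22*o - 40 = (o + 2)*(o^2 - o - 20) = (o + 2)*(o + 4)*(o - 5)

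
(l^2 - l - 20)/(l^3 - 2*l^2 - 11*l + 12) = (l^2 - l - 20)/(l^3 - 2*l^2 - 11*l + 12)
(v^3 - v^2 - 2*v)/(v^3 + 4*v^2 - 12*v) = (v + 1)/(v + 6)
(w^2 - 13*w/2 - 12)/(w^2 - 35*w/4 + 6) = 2*(2*w + 3)/(4*w - 3)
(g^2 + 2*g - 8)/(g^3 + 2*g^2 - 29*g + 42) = (g + 4)/(g^2 + 4*g - 21)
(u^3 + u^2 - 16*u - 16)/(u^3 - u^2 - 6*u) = (-u^3 - u^2 + 16*u + 16)/(u*(-u^2 + u + 6))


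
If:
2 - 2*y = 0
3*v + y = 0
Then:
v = -1/3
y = 1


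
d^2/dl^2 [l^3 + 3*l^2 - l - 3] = 6*l + 6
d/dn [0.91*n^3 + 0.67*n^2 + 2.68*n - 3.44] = 2.73*n^2 + 1.34*n + 2.68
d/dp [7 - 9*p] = -9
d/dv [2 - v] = -1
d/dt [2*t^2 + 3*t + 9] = 4*t + 3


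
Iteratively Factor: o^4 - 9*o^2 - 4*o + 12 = (o + 2)*(o^3 - 2*o^2 - 5*o + 6) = (o - 3)*(o + 2)*(o^2 + o - 2) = (o - 3)*(o - 1)*(o + 2)*(o + 2)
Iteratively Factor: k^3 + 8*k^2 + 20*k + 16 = (k + 2)*(k^2 + 6*k + 8) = (k + 2)*(k + 4)*(k + 2)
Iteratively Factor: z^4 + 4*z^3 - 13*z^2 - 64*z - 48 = (z + 3)*(z^3 + z^2 - 16*z - 16) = (z + 1)*(z + 3)*(z^2 - 16) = (z + 1)*(z + 3)*(z + 4)*(z - 4)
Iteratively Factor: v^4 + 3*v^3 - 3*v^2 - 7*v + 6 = (v + 2)*(v^3 + v^2 - 5*v + 3) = (v + 2)*(v + 3)*(v^2 - 2*v + 1) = (v - 1)*(v + 2)*(v + 3)*(v - 1)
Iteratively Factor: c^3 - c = (c - 1)*(c^2 + c) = (c - 1)*(c + 1)*(c)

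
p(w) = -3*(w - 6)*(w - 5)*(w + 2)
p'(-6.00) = -672.00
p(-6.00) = 1584.00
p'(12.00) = -672.00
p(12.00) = -1764.00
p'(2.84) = 56.77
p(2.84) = -99.11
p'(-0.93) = -82.00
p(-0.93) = -131.91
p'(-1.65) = -137.60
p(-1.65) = -53.42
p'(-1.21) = -102.52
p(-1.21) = -106.11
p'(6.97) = -84.85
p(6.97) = -51.42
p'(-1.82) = -152.09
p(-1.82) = -28.80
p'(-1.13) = -96.51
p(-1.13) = -114.08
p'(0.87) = 16.17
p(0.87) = -182.42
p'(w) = -3*(w - 6)*(w - 5) - 3*(w - 6)*(w + 2) - 3*(w - 5)*(w + 2)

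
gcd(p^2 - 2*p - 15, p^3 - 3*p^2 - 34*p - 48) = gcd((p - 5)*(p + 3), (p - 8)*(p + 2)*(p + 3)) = p + 3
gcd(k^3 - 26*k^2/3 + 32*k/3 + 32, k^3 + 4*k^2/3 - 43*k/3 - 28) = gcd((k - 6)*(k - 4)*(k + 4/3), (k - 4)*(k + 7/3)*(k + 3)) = k - 4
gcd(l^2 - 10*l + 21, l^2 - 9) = l - 3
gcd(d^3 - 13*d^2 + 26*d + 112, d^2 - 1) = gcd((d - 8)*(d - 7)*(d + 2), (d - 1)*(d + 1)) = 1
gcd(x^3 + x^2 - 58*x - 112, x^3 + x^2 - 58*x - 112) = x^3 + x^2 - 58*x - 112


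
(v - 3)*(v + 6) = v^2 + 3*v - 18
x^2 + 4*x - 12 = (x - 2)*(x + 6)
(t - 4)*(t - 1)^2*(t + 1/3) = t^4 - 17*t^3/3 + 7*t^2 - t - 4/3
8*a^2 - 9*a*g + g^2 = (-8*a + g)*(-a + g)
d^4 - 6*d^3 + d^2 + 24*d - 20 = (d - 5)*(d - 2)*(d - 1)*(d + 2)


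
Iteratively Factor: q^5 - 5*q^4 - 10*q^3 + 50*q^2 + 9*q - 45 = (q - 1)*(q^4 - 4*q^3 - 14*q^2 + 36*q + 45) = (q - 3)*(q - 1)*(q^3 - q^2 - 17*q - 15) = (q - 5)*(q - 3)*(q - 1)*(q^2 + 4*q + 3) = (q - 5)*(q - 3)*(q - 1)*(q + 3)*(q + 1)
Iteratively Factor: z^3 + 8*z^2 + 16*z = (z)*(z^2 + 8*z + 16) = z*(z + 4)*(z + 4)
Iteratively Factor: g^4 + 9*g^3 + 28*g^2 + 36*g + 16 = (g + 4)*(g^3 + 5*g^2 + 8*g + 4) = (g + 1)*(g + 4)*(g^2 + 4*g + 4) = (g + 1)*(g + 2)*(g + 4)*(g + 2)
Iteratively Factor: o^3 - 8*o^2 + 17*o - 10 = (o - 2)*(o^2 - 6*o + 5) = (o - 5)*(o - 2)*(o - 1)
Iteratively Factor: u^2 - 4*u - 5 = (u + 1)*(u - 5)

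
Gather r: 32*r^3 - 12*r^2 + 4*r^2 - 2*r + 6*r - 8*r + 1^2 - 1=32*r^3 - 8*r^2 - 4*r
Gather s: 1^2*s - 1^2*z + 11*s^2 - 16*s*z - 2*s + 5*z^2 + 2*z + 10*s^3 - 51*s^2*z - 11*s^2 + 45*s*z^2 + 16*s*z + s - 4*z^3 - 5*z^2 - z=10*s^3 - 51*s^2*z + 45*s*z^2 - 4*z^3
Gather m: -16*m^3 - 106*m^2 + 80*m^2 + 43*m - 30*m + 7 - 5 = -16*m^3 - 26*m^2 + 13*m + 2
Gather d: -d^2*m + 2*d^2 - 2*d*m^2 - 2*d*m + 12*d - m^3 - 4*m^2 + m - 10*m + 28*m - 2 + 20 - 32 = d^2*(2 - m) + d*(-2*m^2 - 2*m + 12) - m^3 - 4*m^2 + 19*m - 14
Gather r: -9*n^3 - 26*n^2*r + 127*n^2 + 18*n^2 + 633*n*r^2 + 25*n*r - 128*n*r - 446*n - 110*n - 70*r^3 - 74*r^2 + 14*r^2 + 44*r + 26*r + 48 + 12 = -9*n^3 + 145*n^2 - 556*n - 70*r^3 + r^2*(633*n - 60) + r*(-26*n^2 - 103*n + 70) + 60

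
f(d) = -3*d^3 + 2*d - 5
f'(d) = 2 - 9*d^2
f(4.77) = -321.05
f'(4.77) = -202.78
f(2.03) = -26.04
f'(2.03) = -35.09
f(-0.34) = -5.56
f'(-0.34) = 0.96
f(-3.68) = 137.15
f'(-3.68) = -119.88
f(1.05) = -6.37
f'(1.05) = -7.92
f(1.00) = -6.00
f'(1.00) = -7.00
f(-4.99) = 357.77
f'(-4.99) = -222.10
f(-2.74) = 51.23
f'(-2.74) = -65.57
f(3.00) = -80.00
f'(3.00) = -79.00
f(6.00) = -641.00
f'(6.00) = -322.00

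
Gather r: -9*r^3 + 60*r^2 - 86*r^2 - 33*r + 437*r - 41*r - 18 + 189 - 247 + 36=-9*r^3 - 26*r^2 + 363*r - 40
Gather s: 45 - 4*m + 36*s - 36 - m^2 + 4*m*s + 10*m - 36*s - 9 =-m^2 + 4*m*s + 6*m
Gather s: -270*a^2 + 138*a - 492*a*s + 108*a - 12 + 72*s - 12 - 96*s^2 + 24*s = -270*a^2 + 246*a - 96*s^2 + s*(96 - 492*a) - 24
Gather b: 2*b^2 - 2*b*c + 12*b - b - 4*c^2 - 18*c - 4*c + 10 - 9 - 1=2*b^2 + b*(11 - 2*c) - 4*c^2 - 22*c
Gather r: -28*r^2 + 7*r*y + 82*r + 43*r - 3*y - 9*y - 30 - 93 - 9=-28*r^2 + r*(7*y + 125) - 12*y - 132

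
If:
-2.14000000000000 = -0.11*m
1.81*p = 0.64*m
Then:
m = 19.45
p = 6.88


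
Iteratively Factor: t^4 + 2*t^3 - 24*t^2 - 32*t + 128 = (t + 4)*(t^3 - 2*t^2 - 16*t + 32) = (t - 4)*(t + 4)*(t^2 + 2*t - 8) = (t - 4)*(t - 2)*(t + 4)*(t + 4)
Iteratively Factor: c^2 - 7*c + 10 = (c - 5)*(c - 2)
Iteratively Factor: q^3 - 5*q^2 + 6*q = (q - 2)*(q^2 - 3*q) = (q - 3)*(q - 2)*(q)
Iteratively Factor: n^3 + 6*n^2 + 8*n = (n + 2)*(n^2 + 4*n) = n*(n + 2)*(n + 4)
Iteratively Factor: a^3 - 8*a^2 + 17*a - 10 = (a - 2)*(a^2 - 6*a + 5) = (a - 5)*(a - 2)*(a - 1)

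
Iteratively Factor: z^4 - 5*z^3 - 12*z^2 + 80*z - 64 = (z - 4)*(z^3 - z^2 - 16*z + 16) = (z - 4)*(z + 4)*(z^2 - 5*z + 4) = (z - 4)*(z - 1)*(z + 4)*(z - 4)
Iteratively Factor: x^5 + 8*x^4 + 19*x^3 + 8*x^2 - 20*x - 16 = (x + 2)*(x^4 + 6*x^3 + 7*x^2 - 6*x - 8) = (x + 1)*(x + 2)*(x^3 + 5*x^2 + 2*x - 8) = (x + 1)*(x + 2)^2*(x^2 + 3*x - 4) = (x + 1)*(x + 2)^2*(x + 4)*(x - 1)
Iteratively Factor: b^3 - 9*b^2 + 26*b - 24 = (b - 4)*(b^2 - 5*b + 6) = (b - 4)*(b - 2)*(b - 3)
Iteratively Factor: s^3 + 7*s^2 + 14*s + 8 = (s + 4)*(s^2 + 3*s + 2) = (s + 2)*(s + 4)*(s + 1)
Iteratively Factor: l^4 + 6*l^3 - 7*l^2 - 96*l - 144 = (l + 3)*(l^3 + 3*l^2 - 16*l - 48) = (l - 4)*(l + 3)*(l^2 + 7*l + 12) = (l - 4)*(l + 3)^2*(l + 4)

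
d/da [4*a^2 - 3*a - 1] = 8*a - 3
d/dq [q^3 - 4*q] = 3*q^2 - 4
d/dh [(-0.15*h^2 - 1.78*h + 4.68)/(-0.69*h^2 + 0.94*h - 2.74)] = (-1.3692*h^2 + 7.2804*h + 0.478000000000001)/(0.4761*h^4 - 1.2972*h^3 + 4.6648*h^2 - 5.1512*h + 7.5076)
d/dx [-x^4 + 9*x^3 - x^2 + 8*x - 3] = -4*x^3 + 27*x^2 - 2*x + 8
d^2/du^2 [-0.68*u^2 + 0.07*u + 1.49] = -1.36000000000000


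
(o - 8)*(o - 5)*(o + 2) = o^3 - 11*o^2 + 14*o + 80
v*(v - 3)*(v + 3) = v^3 - 9*v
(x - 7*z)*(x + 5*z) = x^2 - 2*x*z - 35*z^2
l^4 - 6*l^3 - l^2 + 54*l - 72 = (l - 4)*(l - 3)*(l - 2)*(l + 3)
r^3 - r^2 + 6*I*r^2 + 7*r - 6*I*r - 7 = (r - 1)*(r - I)*(r + 7*I)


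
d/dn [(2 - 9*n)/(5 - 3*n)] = -39/(3*n - 5)^2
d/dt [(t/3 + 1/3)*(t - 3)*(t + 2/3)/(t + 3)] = (6*t^3 + 23*t^2 - 24*t - 33)/(9*(t^2 + 6*t + 9))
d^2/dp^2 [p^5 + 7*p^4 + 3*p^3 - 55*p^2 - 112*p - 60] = 20*p^3 + 84*p^2 + 18*p - 110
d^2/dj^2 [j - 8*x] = 0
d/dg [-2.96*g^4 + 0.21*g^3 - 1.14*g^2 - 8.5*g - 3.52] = -11.84*g^3 + 0.63*g^2 - 2.28*g - 8.5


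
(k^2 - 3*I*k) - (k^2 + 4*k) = -4*k - 3*I*k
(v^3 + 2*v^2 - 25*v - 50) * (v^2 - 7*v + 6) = v^5 - 5*v^4 - 33*v^3 + 137*v^2 + 200*v - 300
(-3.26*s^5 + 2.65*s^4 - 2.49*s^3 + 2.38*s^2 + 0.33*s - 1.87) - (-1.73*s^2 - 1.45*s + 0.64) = -3.26*s^5 + 2.65*s^4 - 2.49*s^3 + 4.11*s^2 + 1.78*s - 2.51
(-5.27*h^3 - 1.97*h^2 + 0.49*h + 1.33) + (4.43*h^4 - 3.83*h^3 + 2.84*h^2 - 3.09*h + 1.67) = 4.43*h^4 - 9.1*h^3 + 0.87*h^2 - 2.6*h + 3.0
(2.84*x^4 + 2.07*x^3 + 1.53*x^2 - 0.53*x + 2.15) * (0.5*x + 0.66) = 1.42*x^5 + 2.9094*x^4 + 2.1312*x^3 + 0.7448*x^2 + 0.7252*x + 1.419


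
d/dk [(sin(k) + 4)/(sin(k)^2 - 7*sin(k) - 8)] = (-sin(k)^2 - 8*sin(k) + 20)*cos(k)/((sin(k) - 8)^2*(sin(k) + 1)^2)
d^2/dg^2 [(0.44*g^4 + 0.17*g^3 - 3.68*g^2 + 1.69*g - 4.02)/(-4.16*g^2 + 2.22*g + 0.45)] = (-15.228928*g^6 + 24.380928*g^5 - 8.06889599999988*g^4 + 0.133048000000088*g^3 + 456.656652*g^2 - 241.941654*g + 59.542236)/(71.991296*g^6 - 115.255296*g^5 + 38.143872*g^4 + 13.993992*g^3 - 4.12614*g^2 - 1.34865*g - 0.091125)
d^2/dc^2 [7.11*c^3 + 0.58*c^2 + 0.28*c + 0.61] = 42.66*c + 1.16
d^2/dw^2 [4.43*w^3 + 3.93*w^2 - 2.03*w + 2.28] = 26.58*w + 7.86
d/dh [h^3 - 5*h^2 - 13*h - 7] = 3*h^2 - 10*h - 13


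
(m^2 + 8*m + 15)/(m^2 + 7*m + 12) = (m + 5)/(m + 4)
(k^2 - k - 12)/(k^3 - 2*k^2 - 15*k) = (k - 4)/(k*(k - 5))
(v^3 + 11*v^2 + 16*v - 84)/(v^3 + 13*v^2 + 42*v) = (v - 2)/v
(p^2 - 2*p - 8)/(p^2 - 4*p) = (p + 2)/p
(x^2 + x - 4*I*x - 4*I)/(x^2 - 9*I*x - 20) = (x + 1)/(x - 5*I)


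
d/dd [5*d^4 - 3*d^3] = d^2*(20*d - 9)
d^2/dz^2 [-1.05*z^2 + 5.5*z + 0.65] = -2.10000000000000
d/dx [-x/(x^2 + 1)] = (x^2 - 1)/(x^2 + 1)^2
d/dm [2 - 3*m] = -3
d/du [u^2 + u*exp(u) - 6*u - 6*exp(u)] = u*exp(u) + 2*u - 5*exp(u) - 6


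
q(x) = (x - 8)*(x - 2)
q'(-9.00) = -28.00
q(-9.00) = 187.00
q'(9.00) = 8.00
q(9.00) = 7.00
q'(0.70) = -8.60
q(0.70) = 9.49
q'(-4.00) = -18.00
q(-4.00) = 72.00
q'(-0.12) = -10.24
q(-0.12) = 17.21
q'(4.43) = -1.14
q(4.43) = -8.68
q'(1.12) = -7.76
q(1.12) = 6.05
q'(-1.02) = -12.04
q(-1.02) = 27.24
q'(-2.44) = -14.88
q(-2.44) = 46.35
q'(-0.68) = -11.36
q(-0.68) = 23.26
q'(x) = 2*x - 10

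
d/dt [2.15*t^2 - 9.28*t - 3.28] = 4.3*t - 9.28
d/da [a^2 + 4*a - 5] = 2*a + 4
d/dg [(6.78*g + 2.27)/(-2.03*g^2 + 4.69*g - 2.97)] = (13.7634*g^2 + 9.2162*g - 30.7829)/(4.1209*g^4 - 19.0414*g^3 + 34.0543*g^2 - 27.8586*g + 8.8209)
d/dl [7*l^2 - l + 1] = 14*l - 1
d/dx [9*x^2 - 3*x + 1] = 18*x - 3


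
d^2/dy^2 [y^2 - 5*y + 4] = 2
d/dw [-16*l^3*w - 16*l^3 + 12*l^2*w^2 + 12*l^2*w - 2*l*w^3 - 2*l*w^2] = 2*l*(-8*l^2 + 12*l*w + 6*l - 3*w^2 - 2*w)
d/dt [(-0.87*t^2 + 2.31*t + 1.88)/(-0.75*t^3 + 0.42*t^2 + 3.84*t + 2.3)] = (-0.6525*t^4 + 3.465*t^3 - 0.0809999999999995*t^2 - 5.5812*t - 1.9062)/(0.5625*t^6 - 0.63*t^5 - 5.5836*t^4 - 0.2244*t^3 + 16.6776*t^2 + 17.664*t + 5.29)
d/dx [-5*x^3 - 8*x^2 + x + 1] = -15*x^2 - 16*x + 1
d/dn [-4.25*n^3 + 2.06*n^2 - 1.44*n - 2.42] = -12.75*n^2 + 4.12*n - 1.44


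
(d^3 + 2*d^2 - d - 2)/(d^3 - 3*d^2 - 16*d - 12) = (d - 1)/(d - 6)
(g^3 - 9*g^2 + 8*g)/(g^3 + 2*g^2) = (g^2 - 9*g + 8)/(g*(g + 2))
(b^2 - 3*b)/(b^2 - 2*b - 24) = b*(3 - b)/(-b^2 + 2*b + 24)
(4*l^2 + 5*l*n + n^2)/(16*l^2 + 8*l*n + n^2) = (l + n)/(4*l + n)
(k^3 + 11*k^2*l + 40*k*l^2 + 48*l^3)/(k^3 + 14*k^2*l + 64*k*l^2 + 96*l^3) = (k + 3*l)/(k + 6*l)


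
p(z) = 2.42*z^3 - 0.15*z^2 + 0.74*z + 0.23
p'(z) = 7.26*z^2 - 0.3*z + 0.74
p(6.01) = 524.60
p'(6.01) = 261.17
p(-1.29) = -6.17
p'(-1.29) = 13.21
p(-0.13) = 0.13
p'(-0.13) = 0.90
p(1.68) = 12.52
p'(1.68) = 20.73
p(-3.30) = -90.81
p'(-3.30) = 80.79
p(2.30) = 30.58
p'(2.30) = 38.46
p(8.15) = 1306.35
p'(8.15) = 480.52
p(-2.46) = -38.52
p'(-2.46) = 45.41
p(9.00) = 1758.92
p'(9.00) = 586.10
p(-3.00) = -68.68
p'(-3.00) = 66.98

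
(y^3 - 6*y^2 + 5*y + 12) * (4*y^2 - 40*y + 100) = 4*y^5 - 64*y^4 + 360*y^3 - 752*y^2 + 20*y + 1200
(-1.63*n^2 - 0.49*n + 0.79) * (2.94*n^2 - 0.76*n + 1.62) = -4.7922*n^4 - 0.2018*n^3 + 0.0543999999999999*n^2 - 1.3942*n + 1.2798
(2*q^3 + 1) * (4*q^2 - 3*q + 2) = 8*q^5 - 6*q^4 + 4*q^3 + 4*q^2 - 3*q + 2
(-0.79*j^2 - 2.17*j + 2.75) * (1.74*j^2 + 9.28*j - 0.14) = -1.3746*j^4 - 11.107*j^3 - 15.242*j^2 + 25.8238*j - 0.385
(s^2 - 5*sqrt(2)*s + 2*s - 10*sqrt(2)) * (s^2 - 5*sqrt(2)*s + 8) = s^4 - 10*sqrt(2)*s^3 + 2*s^3 - 20*sqrt(2)*s^2 + 58*s^2 - 40*sqrt(2)*s + 116*s - 80*sqrt(2)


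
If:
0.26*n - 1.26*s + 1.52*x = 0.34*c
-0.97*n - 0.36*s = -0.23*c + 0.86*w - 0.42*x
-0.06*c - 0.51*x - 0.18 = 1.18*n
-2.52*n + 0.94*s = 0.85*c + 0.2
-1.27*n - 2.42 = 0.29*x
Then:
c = 12.21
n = -3.17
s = 2.75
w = 8.41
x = 5.55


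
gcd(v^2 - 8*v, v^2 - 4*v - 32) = v - 8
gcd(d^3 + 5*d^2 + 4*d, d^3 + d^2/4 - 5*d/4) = d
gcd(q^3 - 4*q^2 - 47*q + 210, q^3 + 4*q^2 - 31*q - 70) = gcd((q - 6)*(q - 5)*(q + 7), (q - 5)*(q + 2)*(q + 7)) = q^2 + 2*q - 35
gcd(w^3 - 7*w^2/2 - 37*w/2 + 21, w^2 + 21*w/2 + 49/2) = w + 7/2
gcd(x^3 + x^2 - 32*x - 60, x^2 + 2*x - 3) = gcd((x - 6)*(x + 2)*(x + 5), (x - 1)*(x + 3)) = 1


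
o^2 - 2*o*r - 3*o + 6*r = (o - 3)*(o - 2*r)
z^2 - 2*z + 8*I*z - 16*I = (z - 2)*(z + 8*I)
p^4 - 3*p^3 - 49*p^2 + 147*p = p*(p - 7)*(p - 3)*(p + 7)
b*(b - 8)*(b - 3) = b^3 - 11*b^2 + 24*b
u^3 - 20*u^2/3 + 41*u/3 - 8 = (u - 3)*(u - 8/3)*(u - 1)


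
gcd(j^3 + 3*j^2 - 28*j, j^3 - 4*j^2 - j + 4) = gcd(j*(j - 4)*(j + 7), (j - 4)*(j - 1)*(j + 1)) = j - 4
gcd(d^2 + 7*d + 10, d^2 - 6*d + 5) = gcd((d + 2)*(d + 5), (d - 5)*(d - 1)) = 1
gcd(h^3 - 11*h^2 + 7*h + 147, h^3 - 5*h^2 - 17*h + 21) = h^2 - 4*h - 21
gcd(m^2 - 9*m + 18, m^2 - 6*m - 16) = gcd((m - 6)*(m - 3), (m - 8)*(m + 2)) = 1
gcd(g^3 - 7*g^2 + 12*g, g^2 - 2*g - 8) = g - 4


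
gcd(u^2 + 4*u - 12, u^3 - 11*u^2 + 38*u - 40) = u - 2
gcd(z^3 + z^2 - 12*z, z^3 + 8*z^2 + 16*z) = z^2 + 4*z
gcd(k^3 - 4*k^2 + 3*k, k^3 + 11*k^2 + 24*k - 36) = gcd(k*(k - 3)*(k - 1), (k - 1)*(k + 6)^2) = k - 1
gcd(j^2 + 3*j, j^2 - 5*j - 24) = j + 3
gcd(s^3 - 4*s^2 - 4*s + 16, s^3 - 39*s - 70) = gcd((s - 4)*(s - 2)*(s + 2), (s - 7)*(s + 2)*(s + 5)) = s + 2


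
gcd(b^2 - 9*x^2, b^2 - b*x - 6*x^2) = -b + 3*x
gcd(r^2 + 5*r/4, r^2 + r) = r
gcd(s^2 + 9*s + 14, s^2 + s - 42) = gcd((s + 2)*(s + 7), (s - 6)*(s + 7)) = s + 7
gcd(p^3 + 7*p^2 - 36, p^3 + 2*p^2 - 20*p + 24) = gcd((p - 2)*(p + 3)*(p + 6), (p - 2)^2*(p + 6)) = p^2 + 4*p - 12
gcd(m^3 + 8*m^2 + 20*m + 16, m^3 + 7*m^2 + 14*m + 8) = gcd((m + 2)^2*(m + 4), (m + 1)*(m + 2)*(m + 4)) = m^2 + 6*m + 8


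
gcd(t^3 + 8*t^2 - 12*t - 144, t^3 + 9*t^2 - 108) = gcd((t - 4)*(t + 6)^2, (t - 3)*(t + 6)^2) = t^2 + 12*t + 36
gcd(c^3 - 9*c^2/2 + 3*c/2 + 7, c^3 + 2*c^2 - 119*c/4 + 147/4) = c - 7/2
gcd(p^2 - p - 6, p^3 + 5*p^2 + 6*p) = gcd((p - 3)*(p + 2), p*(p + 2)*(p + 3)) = p + 2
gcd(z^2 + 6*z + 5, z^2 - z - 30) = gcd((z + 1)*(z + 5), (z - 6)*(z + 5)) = z + 5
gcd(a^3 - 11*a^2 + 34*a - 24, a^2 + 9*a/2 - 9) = 1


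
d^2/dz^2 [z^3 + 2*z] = 6*z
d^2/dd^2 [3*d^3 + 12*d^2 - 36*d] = 18*d + 24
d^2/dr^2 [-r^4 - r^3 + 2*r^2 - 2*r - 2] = -12*r^2 - 6*r + 4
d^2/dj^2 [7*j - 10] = 0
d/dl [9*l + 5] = 9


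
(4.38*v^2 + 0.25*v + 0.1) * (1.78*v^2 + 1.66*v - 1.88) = 7.7964*v^4 + 7.7158*v^3 - 7.6414*v^2 - 0.304*v - 0.188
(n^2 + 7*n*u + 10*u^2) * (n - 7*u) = n^3 - 39*n*u^2 - 70*u^3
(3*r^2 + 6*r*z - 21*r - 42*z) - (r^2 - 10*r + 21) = 2*r^2 + 6*r*z - 11*r - 42*z - 21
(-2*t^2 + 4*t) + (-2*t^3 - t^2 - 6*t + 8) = -2*t^3 - 3*t^2 - 2*t + 8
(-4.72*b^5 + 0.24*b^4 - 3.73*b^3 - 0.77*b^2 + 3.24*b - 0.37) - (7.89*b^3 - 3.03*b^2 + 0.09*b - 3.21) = -4.72*b^5 + 0.24*b^4 - 11.62*b^3 + 2.26*b^2 + 3.15*b + 2.84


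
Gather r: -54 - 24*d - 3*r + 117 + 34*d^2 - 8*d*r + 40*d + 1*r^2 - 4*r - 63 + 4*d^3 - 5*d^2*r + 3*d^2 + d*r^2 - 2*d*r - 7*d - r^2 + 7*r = 4*d^3 + 37*d^2 + d*r^2 + 9*d + r*(-5*d^2 - 10*d)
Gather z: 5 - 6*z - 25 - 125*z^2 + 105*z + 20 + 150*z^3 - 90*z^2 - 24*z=150*z^3 - 215*z^2 + 75*z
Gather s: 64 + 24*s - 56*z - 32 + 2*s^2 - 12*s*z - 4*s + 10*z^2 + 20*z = 2*s^2 + s*(20 - 12*z) + 10*z^2 - 36*z + 32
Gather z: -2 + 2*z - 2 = 2*z - 4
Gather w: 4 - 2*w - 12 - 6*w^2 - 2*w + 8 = -6*w^2 - 4*w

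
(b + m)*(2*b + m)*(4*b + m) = 8*b^3 + 14*b^2*m + 7*b*m^2 + m^3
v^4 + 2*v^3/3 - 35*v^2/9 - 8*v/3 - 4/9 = (v - 2)*(v + 1/3)^2*(v + 2)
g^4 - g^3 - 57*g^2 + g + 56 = (g - 8)*(g - 1)*(g + 1)*(g + 7)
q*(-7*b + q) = -7*b*q + q^2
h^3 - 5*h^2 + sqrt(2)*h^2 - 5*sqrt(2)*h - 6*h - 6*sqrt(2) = (h - 6)*(h + 1)*(h + sqrt(2))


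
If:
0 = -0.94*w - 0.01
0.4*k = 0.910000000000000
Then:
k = 2.28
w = -0.01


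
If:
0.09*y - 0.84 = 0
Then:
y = 9.33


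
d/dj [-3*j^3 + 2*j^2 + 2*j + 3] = -9*j^2 + 4*j + 2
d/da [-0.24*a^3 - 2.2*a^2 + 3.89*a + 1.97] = -0.72*a^2 - 4.4*a + 3.89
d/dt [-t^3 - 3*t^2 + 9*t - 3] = -3*t^2 - 6*t + 9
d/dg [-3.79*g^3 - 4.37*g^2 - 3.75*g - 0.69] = -11.37*g^2 - 8.74*g - 3.75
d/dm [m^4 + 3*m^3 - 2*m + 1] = 4*m^3 + 9*m^2 - 2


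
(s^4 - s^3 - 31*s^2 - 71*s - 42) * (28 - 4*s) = -4*s^5 + 32*s^4 + 96*s^3 - 584*s^2 - 1820*s - 1176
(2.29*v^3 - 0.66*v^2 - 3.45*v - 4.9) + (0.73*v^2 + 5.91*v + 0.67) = 2.29*v^3 + 0.07*v^2 + 2.46*v - 4.23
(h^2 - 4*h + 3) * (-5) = -5*h^2 + 20*h - 15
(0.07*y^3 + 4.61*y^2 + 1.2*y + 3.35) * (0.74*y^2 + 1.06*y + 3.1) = 0.0518*y^5 + 3.4856*y^4 + 5.9916*y^3 + 18.042*y^2 + 7.271*y + 10.385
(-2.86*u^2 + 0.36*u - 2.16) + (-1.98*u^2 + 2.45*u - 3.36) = -4.84*u^2 + 2.81*u - 5.52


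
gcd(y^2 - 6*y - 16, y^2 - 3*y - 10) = y + 2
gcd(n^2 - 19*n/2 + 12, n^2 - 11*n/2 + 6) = n - 3/2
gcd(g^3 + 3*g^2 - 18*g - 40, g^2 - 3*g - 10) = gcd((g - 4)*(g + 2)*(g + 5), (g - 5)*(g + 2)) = g + 2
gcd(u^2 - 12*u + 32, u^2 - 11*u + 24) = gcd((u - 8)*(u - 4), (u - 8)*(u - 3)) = u - 8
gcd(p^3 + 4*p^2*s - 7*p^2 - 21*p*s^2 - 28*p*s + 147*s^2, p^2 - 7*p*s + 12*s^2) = p - 3*s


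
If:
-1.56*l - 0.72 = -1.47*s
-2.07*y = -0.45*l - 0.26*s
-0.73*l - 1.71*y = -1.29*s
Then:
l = -13.40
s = -13.73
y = -4.64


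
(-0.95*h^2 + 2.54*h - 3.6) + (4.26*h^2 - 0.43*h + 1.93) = 3.31*h^2 + 2.11*h - 1.67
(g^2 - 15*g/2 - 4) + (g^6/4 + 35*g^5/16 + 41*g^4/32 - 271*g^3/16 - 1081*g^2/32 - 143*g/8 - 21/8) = g^6/4 + 35*g^5/16 + 41*g^4/32 - 271*g^3/16 - 1049*g^2/32 - 203*g/8 - 53/8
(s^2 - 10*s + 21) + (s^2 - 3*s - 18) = 2*s^2 - 13*s + 3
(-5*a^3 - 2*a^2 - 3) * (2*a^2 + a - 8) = -10*a^5 - 9*a^4 + 38*a^3 + 10*a^2 - 3*a + 24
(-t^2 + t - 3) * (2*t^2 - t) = -2*t^4 + 3*t^3 - 7*t^2 + 3*t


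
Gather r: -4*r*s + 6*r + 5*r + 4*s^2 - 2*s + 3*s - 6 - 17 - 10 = r*(11 - 4*s) + 4*s^2 + s - 33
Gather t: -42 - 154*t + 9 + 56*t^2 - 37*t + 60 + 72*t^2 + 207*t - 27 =128*t^2 + 16*t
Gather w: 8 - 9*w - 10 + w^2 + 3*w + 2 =w^2 - 6*w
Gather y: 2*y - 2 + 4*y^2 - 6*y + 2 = 4*y^2 - 4*y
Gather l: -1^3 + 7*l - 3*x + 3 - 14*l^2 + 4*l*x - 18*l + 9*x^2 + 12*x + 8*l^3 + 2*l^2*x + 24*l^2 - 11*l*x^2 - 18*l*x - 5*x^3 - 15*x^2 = 8*l^3 + l^2*(2*x + 10) + l*(-11*x^2 - 14*x - 11) - 5*x^3 - 6*x^2 + 9*x + 2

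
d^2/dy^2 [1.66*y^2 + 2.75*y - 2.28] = 3.32000000000000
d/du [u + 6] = 1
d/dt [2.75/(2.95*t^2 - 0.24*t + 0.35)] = (0.66 - 16.225*t)/(2.95*t^2 - 0.24*t + 0.35)^2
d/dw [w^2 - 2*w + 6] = 2*w - 2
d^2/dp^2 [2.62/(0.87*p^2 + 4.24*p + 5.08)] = (-3.966156*p^2 - 19.329312*p + 2.62*(1.74*p + 4.24)*(3.48*p + 8.48) - 23.158704)/(0.87*p^2 + 4.24*p + 5.08)^3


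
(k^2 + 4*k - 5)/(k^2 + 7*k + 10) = (k - 1)/(k + 2)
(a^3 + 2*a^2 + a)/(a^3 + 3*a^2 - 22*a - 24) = a*(a + 1)/(a^2 + 2*a - 24)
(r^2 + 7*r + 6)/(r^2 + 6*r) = (r + 1)/r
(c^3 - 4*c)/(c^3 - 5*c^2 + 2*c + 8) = c*(c + 2)/(c^2 - 3*c - 4)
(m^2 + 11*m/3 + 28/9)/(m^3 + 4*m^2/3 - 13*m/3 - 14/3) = (m + 4/3)/(m^2 - m - 2)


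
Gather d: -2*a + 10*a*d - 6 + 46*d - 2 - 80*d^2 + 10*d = -2*a - 80*d^2 + d*(10*a + 56) - 8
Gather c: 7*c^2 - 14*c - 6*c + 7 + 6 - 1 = 7*c^2 - 20*c + 12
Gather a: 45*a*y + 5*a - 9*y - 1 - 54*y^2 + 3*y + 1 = a*(45*y + 5) - 54*y^2 - 6*y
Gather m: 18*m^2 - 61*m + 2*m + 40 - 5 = 18*m^2 - 59*m + 35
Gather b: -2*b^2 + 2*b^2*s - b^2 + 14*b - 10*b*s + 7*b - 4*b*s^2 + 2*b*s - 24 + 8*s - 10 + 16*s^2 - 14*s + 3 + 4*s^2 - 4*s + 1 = b^2*(2*s - 3) + b*(-4*s^2 - 8*s + 21) + 20*s^2 - 10*s - 30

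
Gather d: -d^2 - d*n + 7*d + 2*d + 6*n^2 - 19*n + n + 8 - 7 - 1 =-d^2 + d*(9 - n) + 6*n^2 - 18*n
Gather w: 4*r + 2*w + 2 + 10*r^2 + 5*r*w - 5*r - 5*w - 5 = 10*r^2 - r + w*(5*r - 3) - 3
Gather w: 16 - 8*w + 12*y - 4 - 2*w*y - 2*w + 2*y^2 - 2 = w*(-2*y - 10) + 2*y^2 + 12*y + 10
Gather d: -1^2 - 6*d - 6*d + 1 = -12*d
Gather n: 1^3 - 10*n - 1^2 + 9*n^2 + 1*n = 9*n^2 - 9*n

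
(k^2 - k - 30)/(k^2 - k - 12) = (-k^2 + k + 30)/(-k^2 + k + 12)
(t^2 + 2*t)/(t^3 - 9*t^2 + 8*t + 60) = t/(t^2 - 11*t + 30)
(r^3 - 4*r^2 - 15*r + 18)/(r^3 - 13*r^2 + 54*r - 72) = (r^2 + 2*r - 3)/(r^2 - 7*r + 12)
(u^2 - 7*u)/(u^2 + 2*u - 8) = u*(u - 7)/(u^2 + 2*u - 8)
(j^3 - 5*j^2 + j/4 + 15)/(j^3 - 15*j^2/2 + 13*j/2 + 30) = (j - 5/2)/(j - 5)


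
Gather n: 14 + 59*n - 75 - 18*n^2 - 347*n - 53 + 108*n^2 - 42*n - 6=90*n^2 - 330*n - 120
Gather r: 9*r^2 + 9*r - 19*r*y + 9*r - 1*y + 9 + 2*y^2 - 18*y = 9*r^2 + r*(18 - 19*y) + 2*y^2 - 19*y + 9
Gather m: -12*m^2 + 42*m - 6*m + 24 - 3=-12*m^2 + 36*m + 21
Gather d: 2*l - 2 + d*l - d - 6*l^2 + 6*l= d*(l - 1) - 6*l^2 + 8*l - 2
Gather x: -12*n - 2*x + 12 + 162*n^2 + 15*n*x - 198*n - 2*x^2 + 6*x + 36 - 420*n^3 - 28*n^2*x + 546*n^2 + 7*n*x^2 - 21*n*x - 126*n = -420*n^3 + 708*n^2 - 336*n + x^2*(7*n - 2) + x*(-28*n^2 - 6*n + 4) + 48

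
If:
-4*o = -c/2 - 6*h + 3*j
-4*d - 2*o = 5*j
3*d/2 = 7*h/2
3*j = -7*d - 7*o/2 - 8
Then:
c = 74*o/7 + 2784/161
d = -o/2 - 40/23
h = -3*o/14 - 120/161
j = 32/23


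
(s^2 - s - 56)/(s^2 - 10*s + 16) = (s + 7)/(s - 2)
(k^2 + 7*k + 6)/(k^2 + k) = (k + 6)/k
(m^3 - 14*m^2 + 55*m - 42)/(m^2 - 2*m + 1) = (m^2 - 13*m + 42)/(m - 1)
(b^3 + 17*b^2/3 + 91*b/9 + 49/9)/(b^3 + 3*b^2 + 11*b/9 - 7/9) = (3*b + 7)/(3*b - 1)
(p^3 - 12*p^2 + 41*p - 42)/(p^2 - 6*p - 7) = (p^2 - 5*p + 6)/(p + 1)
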